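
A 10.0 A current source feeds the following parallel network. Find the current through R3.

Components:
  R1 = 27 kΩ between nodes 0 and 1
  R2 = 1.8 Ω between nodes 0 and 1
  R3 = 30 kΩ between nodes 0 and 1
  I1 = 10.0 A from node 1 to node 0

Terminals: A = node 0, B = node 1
All resistors sit directly between nodes 0 and 1, so they are in parallel and share one voltage V; the full source current 10 A splits among them.
1/R_par = 1/27000 + 1/1.8 + 1/30000 = 0.5556 S  =>  R_par = 1.8 Ω
V = I × R_par = 10 × 1.8 = 18 V
I_R3 = V/R3 = 18/30000 = 0.0005999 A

Final answer: 0.0005999 A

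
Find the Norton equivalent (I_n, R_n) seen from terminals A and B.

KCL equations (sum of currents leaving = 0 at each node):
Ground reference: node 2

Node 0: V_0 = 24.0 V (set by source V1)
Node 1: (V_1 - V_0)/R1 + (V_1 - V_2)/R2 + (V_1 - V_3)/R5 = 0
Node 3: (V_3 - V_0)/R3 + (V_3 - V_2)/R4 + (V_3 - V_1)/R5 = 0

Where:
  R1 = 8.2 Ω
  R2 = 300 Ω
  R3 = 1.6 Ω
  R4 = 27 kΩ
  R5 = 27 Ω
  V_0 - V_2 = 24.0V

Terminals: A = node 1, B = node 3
Find the Thévenin equivalent first; then I_n = V_th/R_th and R_n = R_th.
Step 1 — V_th is the open-circuit voltage V_A - V_B (nothing connected across the terminals).
Nodal analysis, taking node 2 as the 0 V reference.
Source V1 fixes V_0 = 24 V.
KCL at each unknown node (sum of currents leaving = 0; resistances in Ω):
  Node 1: (V_1 - 24)/8.2 + (V_1 - 0)/300 + (V_1 - V_3)/27 = 0
  Node 3: (V_3 - 24)/1.6 + (V_3 - 0)/27000 + (V_3 - V_1)/27 = 0
Collecting terms (coefficients in siemens):
  0.1623·V_1 - 0.03704·V_3 = 2.927
  0.6621·V_3 - 0.03704·V_1 = 15
Determinant D = (0.1623)(0.6621) - (-0.03704)(-0.03704) = 0.1061
V_1 = [(2.927)(0.6621) - (-0.03704)(15)]/D = 23.5 V
V_3 = [(0.1623)(15) - (2.927)(-0.03704)]/D = 23.97 V
V_th = V_1 - V_3 = 23.5 - 23.97 = -0.4702 V
Step 2 — R_th: zero the source — replace V1 by a short circuit (node 2 merges into node 0) — and find the resistance seen between A (node 1) and B (node 3).
Reduce the network between node 1 (A) and node 3 (B) by series/parallel combination:
  Rp1 = R1 ‖ R2 (parallel, both between nodes 0 and 1) = 1/(1/8.2 + 1/300) = 7.982 Ω
  Rp2 = R3 ‖ R4 (parallel, both between nodes 0 and 3) = 1/(1/1.6 + 1/27000) = 1.6 Ω
  Rs1 = Rp1 + Rp2 (series, joined only at node 0) = 7.982 + 1.6 = 9.582 Ω
  Rp3 = R5 ‖ Rs1 (parallel, both between nodes 1 and 3) = 1/(1/27 + 1/9.582) = 7.072 Ω
R_th = 7.072 Ω
I_n = V_th/R_th = -0.4702/7.072 = -0.06649 A, and R_n = R_th = 7.072 Ω

Final answer: I_n = -0.06649 A, R_n = 7.072 Ω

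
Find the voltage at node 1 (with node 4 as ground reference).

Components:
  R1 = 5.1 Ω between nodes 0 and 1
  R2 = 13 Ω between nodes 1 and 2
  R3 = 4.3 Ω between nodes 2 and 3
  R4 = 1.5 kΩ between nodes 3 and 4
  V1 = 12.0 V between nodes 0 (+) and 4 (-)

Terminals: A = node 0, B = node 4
Nodal analysis, taking node 4 as the 0 V reference.
Source V1 fixes V_0 = 12 V.
KCL at each unknown node (sum of currents leaving = 0; resistances in Ω):
  Node 1: (V_1 - 12)/5.1 + (V_1 - V_2)/13 = 0
  Node 2: (V_2 - V_1)/13 + (V_2 - V_3)/4.3 = 0
  Node 3: (V_3 - V_2)/4.3 + (V_3 - 0)/1500 = 0
Collecting terms (coefficients in siemens):
  0.273·V_1 - 0.07692·V_2 = 2.353
  0.3095·V_2 - 0.07692·V_1 - 0.2326·V_3 = 0
  0.2332·V_3 - 0.2326·V_2 = 0
Solving these 3 simultaneous equations (Gaussian elimination) gives:
  V_1 = 11.96 V, V_2 = 11.86 V, V_3 = 11.82 V
The requested potential is V_1 = 11.96 V.

Final answer: V_1 = 11.96 V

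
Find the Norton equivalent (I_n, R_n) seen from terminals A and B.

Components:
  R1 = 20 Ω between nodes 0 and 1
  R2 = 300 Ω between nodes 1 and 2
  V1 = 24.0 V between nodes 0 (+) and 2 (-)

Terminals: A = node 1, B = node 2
Find the Thévenin equivalent first; then I_n = V_th/R_th and R_n = R_th.
Step 1 — V_th is the open-circuit voltage V_A - V_B (nothing connected across the terminals).
Nodal analysis, taking node 2 as the 0 V reference.
Source V1 fixes V_0 = 24 V.
KCL at each unknown node (sum of currents leaving = 0; resistances in Ω):
  Node 1: (V_1 - 24)/20 + (V_1 - 0)/300 = 0
Collecting terms: 0.05333 × V_1 = 1.2  =>  V_1 = 22.5 V
V_th = V_1 - V_2 = 22.5 - 0 = 22.5 V
Step 2 — R_th: zero the source — replace V1 by a short circuit (node 2 merges into node 0) — and find the resistance seen between A (node 1) and B (node 0).
Reduce the network between node 1 (A) and node 0 (B) by series/parallel combination:
  Rp1 = R1 ‖ R2 (parallel, both between nodes 0 and 1) = 1/(1/20 + 1/300) = 18.75 Ω
R_th = 18.75 Ω
I_n = V_th/R_th = 22.5/18.75 = 1.2 A, and R_n = R_th = 18.75 Ω

Final answer: I_n = 1.2 A, R_n = 18.75 Ω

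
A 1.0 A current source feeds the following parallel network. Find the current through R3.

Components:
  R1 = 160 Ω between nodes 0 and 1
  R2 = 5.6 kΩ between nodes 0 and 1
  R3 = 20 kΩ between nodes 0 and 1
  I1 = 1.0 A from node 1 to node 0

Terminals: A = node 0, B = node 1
All resistors sit directly between nodes 0 and 1, so they are in parallel and share one voltage V; the full source current 1 A splits among them.
1/R_par = 1/160 + 1/5600 + 1/20000 = 0.006479 S  =>  R_par = 154.4 Ω
V = I × R_par = 1 × 154.4 = 154.4 V
I_R3 = V/R3 = 154.4/20000 = 0.007718 A

Final answer: 0.007718 A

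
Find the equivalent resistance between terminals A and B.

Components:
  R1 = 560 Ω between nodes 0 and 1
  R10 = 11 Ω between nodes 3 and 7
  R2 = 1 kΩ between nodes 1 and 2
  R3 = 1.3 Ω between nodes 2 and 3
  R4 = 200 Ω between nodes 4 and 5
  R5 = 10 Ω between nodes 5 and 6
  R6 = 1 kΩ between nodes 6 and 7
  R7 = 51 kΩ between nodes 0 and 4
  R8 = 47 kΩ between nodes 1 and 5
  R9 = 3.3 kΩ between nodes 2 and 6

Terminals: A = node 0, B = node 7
The network is not a plain series/parallel combination. Inject a 1 A test current into terminal A (node 0) and return it from terminal B (node 7); then R_eq = V_A / (1 A).
Nodal analysis, taking node 7 as the 0 V reference.
Current source I_test pushes 1 A into node 0 and draws it out of node 7.
KCL at each unknown node (sum of currents leaving = 0; resistances in Ω):
  Node 0: (V_0 - V_1)/560 + (V_0 - V_4)/51000 - 1 = 0
  Node 1: (V_1 - V_0)/560 + (V_1 - V_2)/1000 + (V_1 - V_5)/47000 = 0
  Node 2: (V_2 - V_1)/1000 + (V_2 - V_3)/1.3 + (V_2 - V_6)/3300 = 0
  Node 3: (V_3 - V_2)/1.3 + (V_3 - 0)/11 = 0
  Node 4: (V_4 - V_0)/51000 + (V_4 - V_5)/200 = 0
  Node 5: (V_5 - V_1)/47000 + (V_5 - V_4)/200 + (V_5 - V_6)/10 = 0
  Node 6: (V_6 - V_2)/3300 + (V_6 - V_5)/10 + (V_6 - 0)/1000 = 0
Collecting terms (coefficients in siemens):
  0.001805·V_0 - 0.001786·V_1 - 0.00001961·V_4 = 1
  0.002807·V_1 - 0.001786·V_0 - 0.001·V_2 - 0.00002128·V_5 = 0
  0.7705·V_2 - 0.001·V_1 - 0.7692·V_3 - 0.000303·V_6 = 0
  0.8601·V_3 - 0.7692·V_2 = 0
  0.00502·V_4 - 0.00001961·V_0 - 0.005·V_5 = 0
  0.105·V_5 - 0.00002128·V_1 - 0.005·V_4 - 0.1·V_6 = 0
  0.1013·V_6 - 0.000303·V_2 - 0.1·V_5 = 0
Solving these 7 simultaneous equations (Gaussian elimination) gives:
  V_0 = 1507 V, V_1 = 963.5 V, V_2 = 11.81 V, V_3 = 10.56 V
  V_4 = 46.03 V, V_5 = 40.3 V, V_6 = 39.81 V
R_eq = V_0 / 1 A = 1507 Ω = 1.507 kΩ

Final answer: 1.507 kΩ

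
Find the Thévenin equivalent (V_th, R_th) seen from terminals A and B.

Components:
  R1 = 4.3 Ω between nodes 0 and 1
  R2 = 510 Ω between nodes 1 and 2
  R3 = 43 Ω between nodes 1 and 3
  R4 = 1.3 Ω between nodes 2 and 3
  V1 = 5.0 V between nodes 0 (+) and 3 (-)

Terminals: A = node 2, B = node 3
Step 1 — V_th is the open-circuit voltage V_A - V_B (nothing connected across the terminals).
Nodal analysis, taking node 3 as the 0 V reference.
Source V1 fixes V_0 = 5 V.
KCL at each unknown node (sum of currents leaving = 0; resistances in Ω):
  Node 1: (V_1 - 5)/4.3 + (V_1 - V_2)/510 + (V_1 - 0)/43 = 0
  Node 2: (V_2 - V_1)/510 + (V_2 - 0)/1.3 = 0
Collecting terms (coefficients in siemens):
  0.2578·V_1 - 0.001961·V_2 = 1.163
  0.7712·V_2 - 0.001961·V_1 = 0
Determinant D = (0.2578)(0.7712) - (-0.001961)(-0.001961) = 0.1988
V_1 = [(1.163)(0.7712) - (-0.001961)(0)]/D = 4.511 V
V_2 = [(0.2578)(0) - (1.163)(-0.001961)]/D = 0.01147 V
V_th = V_2 - V_3 = 0.01147 - 0 = 0.01147 V
Step 2 — R_th: zero the source — replace V1 by a short circuit (node 3 merges into node 0) — and find the resistance seen between A (node 2) and B (node 0).
Reduce the network between node 2 (A) and node 0 (B) by series/parallel combination:
  Rp1 = R1 ‖ R3 (parallel, both between nodes 0 and 1) = 1/(1/4.3 + 1/43) = 3.909 Ω
  Rs1 = R2 + Rp1 (series, joined only at node 1) = 510 + 3.909 = 513.9 Ω
  Rp2 = R4 ‖ Rs1 (parallel, both between nodes 0 and 2) = 1/(1/1.3 + 1/513.9) = 1.297 Ω
R_th = 1.297 Ω

Final answer: V_th = 0.01147 V, R_th = 1.297 Ω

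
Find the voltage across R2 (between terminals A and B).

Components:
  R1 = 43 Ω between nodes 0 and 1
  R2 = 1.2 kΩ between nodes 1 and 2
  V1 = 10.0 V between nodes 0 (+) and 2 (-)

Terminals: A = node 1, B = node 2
R1 and R2 are in series across V1 (node 0 → node 1 → node 2), and the output A–B is taken across R2, so this is a voltage divider.
Series current: I = V1/(R1 + R2) = 10/(43 + 1200) = 10/1243 = 0.008045 A
V_R2 = I × R2 = V1 × R2/(R1 + R2) = 10 × 1200/1243 = 9.654 V

Final answer: 9.654 V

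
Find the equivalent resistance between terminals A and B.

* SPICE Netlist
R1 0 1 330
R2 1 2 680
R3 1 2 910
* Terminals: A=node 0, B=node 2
Reduce the network between node 0 (A) and node 2 (B) by series/parallel combination:
  Rp1 = R2 ‖ R3 (parallel, both between nodes 1 and 2) = 1/(1/680 + 1/910) = 389.2 Ω
  Rs1 = R1 + Rp1 (series, joined only at node 1) = 330 + 389.2 = 719.2 Ω
R_eq = 719.2 Ω

Final answer: 719.2 Ω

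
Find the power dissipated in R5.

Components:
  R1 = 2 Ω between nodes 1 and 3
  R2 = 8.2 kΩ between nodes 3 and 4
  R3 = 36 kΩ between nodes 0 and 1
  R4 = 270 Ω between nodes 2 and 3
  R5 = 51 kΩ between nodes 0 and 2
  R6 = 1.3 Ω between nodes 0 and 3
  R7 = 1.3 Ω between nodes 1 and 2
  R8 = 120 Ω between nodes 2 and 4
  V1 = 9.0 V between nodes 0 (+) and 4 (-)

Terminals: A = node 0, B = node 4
Nodal analysis, taking node 4 as the 0 V reference.
Source V1 fixes V_0 = 9 V.
KCL at each unknown node (sum of currents leaving = 0; resistances in Ω):
  Node 1: (V_1 - V_3)/2 + (V_1 - 9)/36000 + (V_1 - V_2)/1.3 = 0
  Node 2: (V_2 - V_3)/270 + (V_2 - 9)/51000 + (V_2 - V_1)/1.3 + (V_2 - 0)/120 = 0
  Node 3: (V_3 - V_1)/2 + (V_3 - 0)/8200 + (V_3 - V_2)/270 + (V_3 - 9)/1.3 = 0
Collecting terms (coefficients in siemens):
  1.269·V_1 - 0.7692·V_2 - 0.5·V_3 = 0.00025
  0.7813·V_2 - 0.7692·V_1 - 0.003704·V_3 = 0.0001765
  1.273·V_3 - 0.5·V_1 - 0.003704·V_2 = 6.923
Solving these 3 simultaneous equations (Gaussian elimination) gives:
  V_1 = 8.762 V, V_2 = 8.669 V, V_3 = 8.905 V
I_R5 = (V_0 - V_2)/R5 = (9 - 8.669)/51000 = 0.000006486 A
P_R5 = I_R5² × R5 = (0.000006486)² × 51000 = 0.000002146 W

Final answer: 2.146e-06 W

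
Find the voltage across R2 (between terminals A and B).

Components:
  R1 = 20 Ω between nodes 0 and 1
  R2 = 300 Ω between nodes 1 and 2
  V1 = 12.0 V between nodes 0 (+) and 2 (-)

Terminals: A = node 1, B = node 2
R1 and R2 are in series across V1 (node 0 → node 1 → node 2), and the output A–B is taken across R2, so this is a voltage divider.
Series current: I = V1/(R1 + R2) = 12/(20 + 300) = 12/320 = 0.0375 A
V_R2 = I × R2 = V1 × R2/(R1 + R2) = 12 × 300/320 = 11.25 V

Final answer: 11.25 V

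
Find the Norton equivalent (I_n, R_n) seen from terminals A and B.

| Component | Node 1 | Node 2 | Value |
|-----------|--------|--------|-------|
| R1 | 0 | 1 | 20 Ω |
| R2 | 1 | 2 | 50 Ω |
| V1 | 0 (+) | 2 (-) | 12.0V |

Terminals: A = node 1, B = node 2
Find the Thévenin equivalent first; then I_n = V_th/R_th and R_n = R_th.
Step 1 — V_th is the open-circuit voltage V_A - V_B (nothing connected across the terminals).
Nodal analysis, taking node 2 as the 0 V reference.
Source V1 fixes V_0 = 12 V.
KCL at each unknown node (sum of currents leaving = 0; resistances in Ω):
  Node 1: (V_1 - 12)/20 + (V_1 - 0)/50 = 0
Collecting terms: 0.07 × V_1 = 0.6  =>  V_1 = 8.571 V
V_th = V_1 - V_2 = 8.571 - 0 = 8.571 V
Step 2 — R_th: zero the source — replace V1 by a short circuit (node 2 merges into node 0) — and find the resistance seen between A (node 1) and B (node 0).
Reduce the network between node 1 (A) and node 0 (B) by series/parallel combination:
  Rp1 = R1 ‖ R2 (parallel, both between nodes 0 and 1) = 1/(1/20 + 1/50) = 14.29 Ω
R_th = 14.29 Ω
I_n = V_th/R_th = 8.571/14.29 = 0.6 A, and R_n = R_th = 14.29 Ω

Final answer: I_n = 0.6 A, R_n = 14.29 Ω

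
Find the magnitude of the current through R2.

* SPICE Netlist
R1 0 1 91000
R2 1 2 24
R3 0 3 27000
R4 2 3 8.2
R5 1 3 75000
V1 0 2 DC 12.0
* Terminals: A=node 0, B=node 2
Nodal analysis, taking node 2 as the 0 V reference.
Source V1 fixes V_0 = 12 V.
KCL at each unknown node (sum of currents leaving = 0; resistances in Ω):
  Node 1: (V_1 - 12)/91000 + (V_1 - 0)/24 + (V_1 - V_3)/75000 = 0
  Node 3: (V_3 - 12)/27000 + (V_3 - 0)/8.2 + (V_3 - V_1)/75000 = 0
Collecting terms (coefficients in siemens):
  0.04169·V_1 - 0.00001333·V_3 = 0.0001319
  0.122·V_3 - 0.00001333·V_1 = 0.0004444
Determinant D = (0.04169)(0.122) - (-0.00001333)(-0.00001333) = 0.005086
V_1 = [(0.0001319)(0.122) - (-0.00001333)(0.0004444)]/D = 0.003164 V
V_3 = [(0.04169)(0.0004444) - (0.0001319)(-0.00001333)]/D = 0.003643 V
I_R2 = (V_1 - V_2)/R2 = (0.003164 - 0)/24 = 0.0001318 A
|I_R2| = 0.0001318 A

Final answer: |I_R2| = 0.0001318 A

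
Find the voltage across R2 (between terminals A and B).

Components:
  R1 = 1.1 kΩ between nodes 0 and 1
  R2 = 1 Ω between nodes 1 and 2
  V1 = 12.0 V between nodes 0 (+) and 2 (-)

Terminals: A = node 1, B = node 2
R1 and R2 are in series across V1 (node 0 → node 1 → node 2), and the output A–B is taken across R2, so this is a voltage divider.
Series current: I = V1/(R1 + R2) = 12/(1100 + 1) = 12/1101 = 0.0109 A
V_R2 = I × R2 = V1 × R2/(R1 + R2) = 12 × 1/1101 = 0.0109 V

Final answer: 0.0109 V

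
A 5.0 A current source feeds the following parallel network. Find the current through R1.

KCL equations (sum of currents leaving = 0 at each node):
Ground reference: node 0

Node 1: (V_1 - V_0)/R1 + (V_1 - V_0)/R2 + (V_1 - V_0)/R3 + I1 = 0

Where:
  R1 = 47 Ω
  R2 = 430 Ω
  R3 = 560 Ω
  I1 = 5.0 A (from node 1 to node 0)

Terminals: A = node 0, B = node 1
All resistors sit directly between nodes 0 and 1, so they are in parallel and share one voltage V; the full source current 5 A splits among them.
1/R_par = 1/47 + 1/430 + 1/560 = 0.02539 S  =>  R_par = 39.39 Ω
V = I × R_par = 5 × 39.39 = 196.9 V
I_R1 = V/R1 = 196.9/47 = 4.19 A

Final answer: 4.19 A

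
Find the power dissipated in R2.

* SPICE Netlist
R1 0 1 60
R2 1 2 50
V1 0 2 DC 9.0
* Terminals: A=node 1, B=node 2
Nodal analysis, taking node 2 as the 0 V reference.
Source V1 fixes V_0 = 9 V.
KCL at each unknown node (sum of currents leaving = 0; resistances in Ω):
  Node 1: (V_1 - 9)/60 + (V_1 - 0)/50 = 0
Collecting terms: 0.03667 × V_1 = 0.15  =>  V_1 = 4.091 V
I_R2 = (V_1 - V_2)/R2 = (4.091 - 0)/50 = 0.08182 A
P_R2 = I_R2² × R2 = (0.08182)² × 50 = 0.3347 W

Final answer: 0.3347 W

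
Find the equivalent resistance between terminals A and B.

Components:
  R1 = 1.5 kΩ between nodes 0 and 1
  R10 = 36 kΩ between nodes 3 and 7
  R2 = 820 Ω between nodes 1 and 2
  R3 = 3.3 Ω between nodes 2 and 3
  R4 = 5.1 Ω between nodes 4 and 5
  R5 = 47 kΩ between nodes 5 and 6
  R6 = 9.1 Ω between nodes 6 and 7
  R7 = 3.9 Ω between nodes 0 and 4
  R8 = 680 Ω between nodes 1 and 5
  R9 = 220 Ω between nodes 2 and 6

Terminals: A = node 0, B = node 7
The network is not a plain series/parallel combination. Inject a 1 A test current into terminal A (node 0) and return it from terminal B (node 7); then R_eq = V_A / (1 A).
Nodal analysis, taking node 7 as the 0 V reference.
Current source I_test pushes 1 A into node 0 and draws it out of node 7.
KCL at each unknown node (sum of currents leaving = 0; resistances in Ω):
  Node 0: (V_0 - V_1)/1500 + (V_0 - V_4)/3.9 - 1 = 0
  Node 1: (V_1 - V_0)/1500 + (V_1 - V_2)/820 + (V_1 - V_5)/680 = 0
  Node 2: (V_2 - V_1)/820 + (V_2 - V_3)/3.3 + (V_2 - V_6)/220 = 0
  Node 3: (V_3 - V_2)/3.3 + (V_3 - 0)/36000 = 0
  Node 4: (V_4 - V_0)/3.9 + (V_4 - V_5)/5.1 = 0
  Node 5: (V_5 - V_1)/680 + (V_5 - V_4)/5.1 + (V_5 - V_6)/47000 = 0
  Node 6: (V_6 - V_2)/220 + (V_6 - V_5)/47000 + (V_6 - 0)/9.1 = 0
Collecting terms (coefficients in siemens):
  0.2571·V_0 - 0.0006667·V_1 - 0.2564·V_4 = 1
  0.003357·V_1 - 0.0006667·V_0 - 0.00122·V_2 - 0.001471·V_5 = 0
  0.3088·V_2 - 0.00122·V_1 - 0.303·V_3 - 0.004545·V_6 = 0
  0.3031·V_3 - 0.303·V_2 = 0
  0.4525·V_4 - 0.2564·V_0 - 0.1961·V_5 = 0
  0.1976·V_5 - 0.001471·V_1 - 0.1961·V_4 - 0.00002128·V_6 = 0
  0.1145·V_6 - 0.004545·V_2 - 0.00002128·V_5 = 0
Solving these 7 simultaneous equations (Gaussian elimination) gives:
  V_0 = 1473 V, V_1 = 1015 V, V_2 = 220.9 V, V_3 = 220.9 V
  V_4 = 1470 V, V_5 = 1467 V, V_6 = 9.044 V
R_eq = V_0 / 1 A = 1473 Ω = 1.473 kΩ

Final answer: 1.473 kΩ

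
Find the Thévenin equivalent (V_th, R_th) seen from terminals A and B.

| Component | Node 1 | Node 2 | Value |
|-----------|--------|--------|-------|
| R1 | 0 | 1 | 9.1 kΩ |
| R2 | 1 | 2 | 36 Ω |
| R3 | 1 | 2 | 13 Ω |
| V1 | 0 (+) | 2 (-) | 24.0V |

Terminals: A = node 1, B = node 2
Step 1 — V_th is the open-circuit voltage V_A - V_B (nothing connected across the terminals).
Nodal analysis, taking node 2 as the 0 V reference.
Source V1 fixes V_0 = 24 V.
KCL at each unknown node (sum of currents leaving = 0; resistances in Ω):
  Node 1: (V_1 - 24)/9100 + (V_1 - 0)/36 + (V_1 - 0)/13 = 0
Collecting terms: 0.1048 × V_1 = 0.002637  =>  V_1 = 0.02516 V
V_th = V_1 - V_2 = 0.02516 - 0 = 0.02516 V
Step 2 — R_th: zero the source — replace V1 by a short circuit (node 2 merges into node 0) — and find the resistance seen between A (node 1) and B (node 0).
Reduce the network between node 1 (A) and node 0 (B) by series/parallel combination:
  Rp1 = R1 ‖ R2 ‖ R3 (parallel, all between nodes 0 and 1) = 1/(1/9100 + 1/36 + 1/13) = 9.541 Ω
R_th = 9.541 Ω

Final answer: V_th = 0.02516 V, R_th = 9.541 Ω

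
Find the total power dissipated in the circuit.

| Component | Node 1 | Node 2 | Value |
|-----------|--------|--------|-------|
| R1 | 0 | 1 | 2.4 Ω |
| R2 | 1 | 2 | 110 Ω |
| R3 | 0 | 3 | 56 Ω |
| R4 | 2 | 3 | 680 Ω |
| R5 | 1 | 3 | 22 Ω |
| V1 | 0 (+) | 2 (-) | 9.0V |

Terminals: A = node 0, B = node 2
Nodal analysis, taking node 2 as the 0 V reference.
Source V1 fixes V_0 = 9 V.
KCL at each unknown node (sum of currents leaving = 0; resistances in Ω):
  Node 1: (V_1 - 9)/2.4 + (V_1 - 0)/110 + (V_1 - V_3)/22 = 0
  Node 3: (V_3 - 9)/56 + (V_3 - 0)/680 + (V_3 - V_1)/22 = 0
Collecting terms (coefficients in siemens):
  0.4712·V_1 - 0.04545·V_3 = 3.75
  0.06478·V_3 - 0.04545·V_1 = 0.1607
Determinant D = (0.4712)(0.06478) - (-0.04545)(-0.04545) = 0.02846
V_1 = [(3.75)(0.06478) - (-0.04545)(0.1607)]/D = 8.793 V
V_3 = [(0.4712)(0.1607) - (3.75)(-0.04545)]/D = 8.65 V
Power in each resistor, P = (ΔV)²/R:
  P_R1 = (9 - 8.793)²/2.4 = 0.01792 W
  P_R2 = (8.793 - 0)²/110 = 0.7028 W
  P_R3 = (9 - 8.65)²/56 = 0.002185 W
  P_R4 = (0 - 8.65)²/680 = 0.11 W
  P_R5 = (8.793 - 8.65)²/22 = 0.0009221 W
P_total = P_R1 + P_R2 + P_R3 + P_R4 + P_R5 = 0.8339 W

Final answer: 0.8339 W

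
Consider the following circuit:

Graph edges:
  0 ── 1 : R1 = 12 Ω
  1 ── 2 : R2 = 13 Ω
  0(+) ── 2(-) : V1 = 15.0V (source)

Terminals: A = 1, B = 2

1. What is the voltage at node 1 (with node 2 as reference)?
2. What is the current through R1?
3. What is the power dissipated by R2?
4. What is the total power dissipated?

Nodal analysis, taking node 2 as the 0 V reference.
Source V1 fixes V_0 = 15 V.
KCL at each unknown node (sum of currents leaving = 0; resistances in Ω):
  Node 1: (V_1 - 15)/12 + (V_1 - 0)/13 = 0
Collecting terms: 0.1603 × V_1 = 1.25  =>  V_1 = 7.8 V
Part 1:
  Read off the nodal solution: V_1 = 7.8 V
Part 2:
  I_R1 = (V_0 - V_1)/R1 = (15 - 7.8)/12 = 0.6 A
  Magnitude: I_R1 = 0.6 A
Part 3:
  I_R2 = (V_1 - V_2)/R2 = (7.8 - 0)/13 = 0.6 A
  P_R2 = I_R2² × R2 = (0.6)² × 13 = 4.68 W
Part 4:
  Power in each resistor, P = (ΔV)²/R:
    P_R1 = (15 - 7.8)²/12 = 4.32 W
    P_R2 = (7.8 - 0)²/13 = 4.68 W
  P_total = P_R1 + P_R2 = 9 W

Final answers:
1. V_1 = 7.8 V
2. I_R1 = 0.6 A
3. P_R2 = 4.68 W
4. P_total = 9 W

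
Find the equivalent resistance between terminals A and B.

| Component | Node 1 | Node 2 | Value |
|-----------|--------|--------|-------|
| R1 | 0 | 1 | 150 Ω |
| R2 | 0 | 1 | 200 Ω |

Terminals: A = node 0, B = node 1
Reduce the network between node 0 (A) and node 1 (B) by series/parallel combination:
  Rp1 = R1 ‖ R2 (parallel, both between nodes 0 and 1) = 1/(1/150 + 1/200) = 85.71 Ω
R_eq = 85.71 Ω

Final answer: 85.71 Ω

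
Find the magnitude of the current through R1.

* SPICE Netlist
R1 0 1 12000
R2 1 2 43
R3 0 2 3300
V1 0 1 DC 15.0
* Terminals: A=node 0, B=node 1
Nodal analysis, taking node 1 as the 0 V reference.
Source V1 fixes V_0 = 15 V.
KCL at each unknown node (sum of currents leaving = 0; resistances in Ω):
  Node 2: (V_2 - 0)/43 + (V_2 - 15)/3300 = 0
Collecting terms: 0.02356 × V_2 = 0.004545  =>  V_2 = 0.1929 V
I_R1 = (V_0 - V_1)/R1 = (15 - 0)/12000 = 0.00125 A
|I_R1| = 0.00125 A

Final answer: |I_R1| = 0.00125 A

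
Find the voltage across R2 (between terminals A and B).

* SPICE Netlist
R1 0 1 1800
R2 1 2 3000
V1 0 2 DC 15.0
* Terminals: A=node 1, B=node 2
R1 and R2 are in series across V1 (node 0 → node 1 → node 2), and the output A–B is taken across R2, so this is a voltage divider.
Series current: I = V1/(R1 + R2) = 15/(1800 + 3000) = 15/4800 = 0.003125 A
V_R2 = I × R2 = V1 × R2/(R1 + R2) = 15 × 3000/4800 = 9.375 V

Final answer: 9.375 V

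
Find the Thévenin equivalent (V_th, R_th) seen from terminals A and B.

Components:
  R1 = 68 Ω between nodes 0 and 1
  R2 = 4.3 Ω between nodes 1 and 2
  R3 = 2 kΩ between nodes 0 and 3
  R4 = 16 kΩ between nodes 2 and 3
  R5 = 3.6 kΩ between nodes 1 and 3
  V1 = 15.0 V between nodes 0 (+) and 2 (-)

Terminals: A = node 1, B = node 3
Step 1 — V_th is the open-circuit voltage V_A - V_B (nothing connected across the terminals).
Nodal analysis, taking node 2 as the 0 V reference.
Source V1 fixes V_0 = 15 V.
KCL at each unknown node (sum of currents leaving = 0; resistances in Ω):
  Node 1: (V_1 - 15)/68 + (V_1 - 0)/4.3 + (V_1 - V_3)/3600 = 0
  Node 3: (V_3 - 15)/2000 + (V_3 - 0)/16000 + (V_3 - V_1)/3600 = 0
Collecting terms (coefficients in siemens):
  0.2475·V_1 - 0.0002778·V_3 = 0.2206
  0.0008403·V_3 - 0.0002778·V_1 = 0.0075
Determinant D = (0.2475)(0.0008403) - (-0.0002778)(-0.0002778) = 0.0002079
V_1 = [(0.2206)(0.0008403) - (-0.0002778)(0.0075)]/D = 0.9015 V
V_3 = [(0.2475)(0.0075) - (0.2206)(-0.0002778)]/D = 9.224 V
V_th = V_1 - V_3 = 0.9015 - 9.224 = -8.322 V
Step 2 — R_th: zero the source — replace V1 by a short circuit (node 2 merges into node 0) — and find the resistance seen between A (node 1) and B (node 3).
Reduce the network between node 1 (A) and node 3 (B) by series/parallel combination:
  Rp1 = R1 ‖ R2 (parallel, both between nodes 0 and 1) = 1/(1/68 + 1/4.3) = 4.044 Ω
  Rp2 = R3 ‖ R4 (parallel, both between nodes 0 and 3) = 1/(1/2000 + 1/16000) = 1778 Ω
  Rs1 = Rp1 + Rp2 (series, joined only at node 0) = 4.044 + 1778 = 1782 Ω
  Rp3 = R5 ‖ Rs1 (parallel, both between nodes 1 and 3) = 1/(1/3600 + 1/1782) = 1192 Ω
R_th = 1.192 kΩ

Final answer: V_th = -8.322 V, R_th = 1.192 kΩ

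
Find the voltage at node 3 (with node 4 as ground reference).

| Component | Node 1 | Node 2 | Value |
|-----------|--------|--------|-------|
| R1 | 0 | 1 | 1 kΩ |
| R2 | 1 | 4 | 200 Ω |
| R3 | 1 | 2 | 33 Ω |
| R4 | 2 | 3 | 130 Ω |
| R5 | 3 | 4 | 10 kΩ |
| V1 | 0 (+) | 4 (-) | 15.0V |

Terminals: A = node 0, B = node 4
Nodal analysis, taking node 4 as the 0 V reference.
Source V1 fixes V_0 = 15 V.
KCL at each unknown node (sum of currents leaving = 0; resistances in Ω):
  Node 1: (V_1 - 15)/1000 + (V_1 - 0)/200 + (V_1 - V_2)/33 = 0
  Node 2: (V_2 - V_1)/33 + (V_2 - V_3)/130 = 0
  Node 3: (V_3 - V_2)/130 + (V_3 - 0)/10000 = 0
Collecting terms (coefficients in siemens):
  0.0363·V_1 - 0.0303·V_2 = 0.015
  0.038·V_2 - 0.0303·V_1 - 0.007692·V_3 = 0
  0.007792·V_3 - 0.007692·V_2 = 0
Solving these 3 simultaneous equations (Gaussian elimination) gives:
  V_1 = 2.46 V, V_2 = 2.452 V, V_3 = 2.42 V
The requested potential is V_3 = 2.42 V.

Final answer: V_3 = 2.42 V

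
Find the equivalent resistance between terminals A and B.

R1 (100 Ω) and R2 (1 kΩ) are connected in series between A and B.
Reduce the network between node 0 (A) and node 2 (B) by series/parallel combination:
  Rs1 = R1 + R2 (series, joined only at node 1) = 100 + 1000 = 1100 Ω
R_eq = 1.1 kΩ

Final answer: 1.1 kΩ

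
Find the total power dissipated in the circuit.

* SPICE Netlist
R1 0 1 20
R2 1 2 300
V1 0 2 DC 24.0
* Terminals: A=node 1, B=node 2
Nodal analysis, taking node 2 as the 0 V reference.
Source V1 fixes V_0 = 24 V.
KCL at each unknown node (sum of currents leaving = 0; resistances in Ω):
  Node 1: (V_1 - 24)/20 + (V_1 - 0)/300 = 0
Collecting terms: 0.05333 × V_1 = 1.2  =>  V_1 = 22.5 V
Power in each resistor, P = (ΔV)²/R:
  P_R1 = (24 - 22.5)²/20 = 0.1125 W
  P_R2 = (22.5 - 0)²/300 = 1.688 W
P_total = P_R1 + P_R2 = 1.8 W

Final answer: 1.8 W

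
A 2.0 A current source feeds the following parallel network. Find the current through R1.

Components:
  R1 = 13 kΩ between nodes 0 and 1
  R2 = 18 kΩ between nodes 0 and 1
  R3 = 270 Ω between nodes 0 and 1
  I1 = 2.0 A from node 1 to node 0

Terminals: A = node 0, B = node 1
All resistors sit directly between nodes 0 and 1, so they are in parallel and share one voltage V; the full source current 2 A splits among them.
1/R_par = 1/13000 + 1/18000 + 1/270 = 0.003836 S  =>  R_par = 260.7 Ω
V = I × R_par = 2 × 260.7 = 521.4 V
I_R1 = V/R1 = 521.4/13000 = 0.0401 A

Final answer: 0.0401 A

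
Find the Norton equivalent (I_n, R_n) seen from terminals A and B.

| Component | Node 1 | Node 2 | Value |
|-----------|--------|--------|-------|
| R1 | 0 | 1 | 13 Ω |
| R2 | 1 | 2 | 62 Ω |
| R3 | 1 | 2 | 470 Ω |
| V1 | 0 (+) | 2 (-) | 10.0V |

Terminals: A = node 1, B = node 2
Find the Thévenin equivalent first; then I_n = V_th/R_th and R_n = R_th.
Step 1 — V_th is the open-circuit voltage V_A - V_B (nothing connected across the terminals).
Nodal analysis, taking node 2 as the 0 V reference.
Source V1 fixes V_0 = 10 V.
KCL at each unknown node (sum of currents leaving = 0; resistances in Ω):
  Node 1: (V_1 - 10)/13 + (V_1 - 0)/62 + (V_1 - 0)/470 = 0
Collecting terms: 0.09518 × V_1 = 0.7692  =>  V_1 = 8.082 V
V_th = V_1 - V_2 = 8.082 - 0 = 8.082 V
Step 2 — R_th: zero the source — replace V1 by a short circuit (node 2 merges into node 0) — and find the resistance seen between A (node 1) and B (node 0).
Reduce the network between node 1 (A) and node 0 (B) by series/parallel combination:
  Rp1 = R1 ‖ R2 ‖ R3 (parallel, all between nodes 0 and 1) = 1/(1/13 + 1/62 + 1/470) = 10.51 Ω
R_th = 10.51 Ω
I_n = V_th/R_th = 8.082/10.51 = 0.7692 A, and R_n = R_th = 10.51 Ω

Final answer: I_n = 0.7692 A, R_n = 10.51 Ω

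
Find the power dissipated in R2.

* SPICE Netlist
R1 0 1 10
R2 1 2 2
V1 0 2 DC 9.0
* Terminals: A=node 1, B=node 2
Nodal analysis, taking node 2 as the 0 V reference.
Source V1 fixes V_0 = 9 V.
KCL at each unknown node (sum of currents leaving = 0; resistances in Ω):
  Node 1: (V_1 - 9)/10 + (V_1 - 0)/2 = 0
Collecting terms: 0.6 × V_1 = 0.9  =>  V_1 = 1.5 V
I_R2 = (V_1 - V_2)/R2 = (1.5 - 0)/2 = 0.75 A
P_R2 = I_R2² × R2 = (0.75)² × 2 = 1.125 W

Final answer: 1.125 W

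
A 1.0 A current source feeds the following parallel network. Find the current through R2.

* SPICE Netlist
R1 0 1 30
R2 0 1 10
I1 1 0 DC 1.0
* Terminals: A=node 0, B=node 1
All resistors sit directly between nodes 0 and 1, so they are in parallel and share one voltage V; the full source current 1 A splits among them.
1/R_par = 1/30 + 1/10 = 0.1333 S  =>  R_par = 7.5 Ω
V = I × R_par = 1 × 7.5 = 7.5 V
I_R2 = V/R2 = 7.5/10 = 0.75 A

Final answer: 0.75 A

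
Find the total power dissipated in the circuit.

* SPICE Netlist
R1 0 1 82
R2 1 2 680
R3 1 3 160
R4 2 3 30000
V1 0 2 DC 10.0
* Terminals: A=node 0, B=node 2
Nodal analysis, taking node 2 as the 0 V reference.
Source V1 fixes V_0 = 10 V.
KCL at each unknown node (sum of currents leaving = 0; resistances in Ω):
  Node 1: (V_1 - 10)/82 + (V_1 - 0)/680 + (V_1 - V_3)/160 = 0
  Node 3: (V_3 - V_1)/160 + (V_3 - 0)/30000 = 0
Collecting terms (coefficients in siemens):
  0.01992·V_1 - 0.00625·V_3 = 0.122
  0.006283·V_3 - 0.00625·V_1 = 0
Determinant D = (0.01992)(0.006283) - (-0.00625)(-0.00625) = 0.00008607
V_1 = [(0.122)(0.006283) - (-0.00625)(0)]/D = 8.902 V
V_3 = [(0.01992)(0) - (0.122)(-0.00625)]/D = 8.855 V
Power in each resistor, P = (ΔV)²/R:
  P_R1 = (10 - 8.902)²/82 = 0.01469 W
  P_R2 = (8.902 - 0)²/680 = 0.1165 W
  P_R3 = (8.902 - 8.855)²/160 = 0.00001394 W
  P_R4 = (0 - 8.855)²/30000 = 0.002614 W
P_total = P_R1 + P_R2 + P_R3 + P_R4 = 0.1339 W

Final answer: 0.1339 W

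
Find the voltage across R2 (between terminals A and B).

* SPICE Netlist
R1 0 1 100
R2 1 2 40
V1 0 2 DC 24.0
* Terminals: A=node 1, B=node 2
R1 and R2 are in series across V1 (node 0 → node 1 → node 2), and the output A–B is taken across R2, so this is a voltage divider.
Series current: I = V1/(R1 + R2) = 24/(100 + 40) = 24/140 = 0.1714 A
V_R2 = I × R2 = V1 × R2/(R1 + R2) = 24 × 40/140 = 6.857 V

Final answer: 6.857 V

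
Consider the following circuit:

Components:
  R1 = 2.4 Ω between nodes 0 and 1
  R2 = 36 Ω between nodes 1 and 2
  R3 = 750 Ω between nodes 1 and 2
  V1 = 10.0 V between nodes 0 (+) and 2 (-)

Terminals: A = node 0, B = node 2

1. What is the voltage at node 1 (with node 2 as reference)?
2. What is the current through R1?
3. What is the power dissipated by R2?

Nodal analysis, taking node 2 as the 0 V reference.
Source V1 fixes V_0 = 10 V.
KCL at each unknown node (sum of currents leaving = 0; resistances in Ω):
  Node 1: (V_1 - 10)/2.4 + (V_1 - 0)/36 + (V_1 - 0)/750 = 0
Collecting terms: 0.4458 × V_1 = 4.167  =>  V_1 = 9.347 V
Part 1:
  Read off the nodal solution: V_1 = 9.347 V
Part 2:
  I_R1 = (V_0 - V_1)/R1 = (10 - 9.347)/2.4 = 0.2721 A
  Magnitude: I_R1 = 0.2721 A
Part 3:
  I_R2 = (V_1 - V_2)/R2 = (9.347 - 0)/36 = 0.2596 A
  P_R2 = I_R2² × R2 = (0.2596)² × 36 = 2.427 W

Final answers:
1. V_1 = 9.347 V
2. I_R1 = 0.2721 A
3. P_R2 = 2.427 W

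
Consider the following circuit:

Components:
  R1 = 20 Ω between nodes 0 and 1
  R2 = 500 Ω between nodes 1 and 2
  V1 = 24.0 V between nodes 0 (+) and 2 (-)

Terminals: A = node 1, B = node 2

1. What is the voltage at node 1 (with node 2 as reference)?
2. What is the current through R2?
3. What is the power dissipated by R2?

Nodal analysis, taking node 2 as the 0 V reference.
Source V1 fixes V_0 = 24 V.
KCL at each unknown node (sum of currents leaving = 0; resistances in Ω):
  Node 1: (V_1 - 24)/20 + (V_1 - 0)/500 = 0
Collecting terms: 0.052 × V_1 = 1.2  =>  V_1 = 23.08 V
Part 1:
  Read off the nodal solution: V_1 = 23.08 V
Part 2:
  I_R2 = (V_1 - V_2)/R2 = (23.08 - 0)/500 = 0.04615 A
  Magnitude: I_R2 = 0.04615 A
Part 3:
  I_R2 = (V_1 - V_2)/R2 = (23.08 - 0)/500 = 0.04615 A
  P_R2 = I_R2² × R2 = (0.04615)² × 500 = 1.065 W

Final answers:
1. V_1 = 23.08 V
2. I_R2 = 0.04615 A
3. P_R2 = 1.065 W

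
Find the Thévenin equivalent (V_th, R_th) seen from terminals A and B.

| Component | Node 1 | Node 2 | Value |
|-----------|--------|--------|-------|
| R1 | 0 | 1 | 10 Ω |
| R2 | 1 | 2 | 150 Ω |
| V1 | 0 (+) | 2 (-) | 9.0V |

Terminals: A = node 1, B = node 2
Step 1 — V_th is the open-circuit voltage V_A - V_B (nothing connected across the terminals).
Nodal analysis, taking node 2 as the 0 V reference.
Source V1 fixes V_0 = 9 V.
KCL at each unknown node (sum of currents leaving = 0; resistances in Ω):
  Node 1: (V_1 - 9)/10 + (V_1 - 0)/150 = 0
Collecting terms: 0.1067 × V_1 = 0.9  =>  V_1 = 8.438 V
V_th = V_1 - V_2 = 8.438 - 0 = 8.438 V
Step 2 — R_th: zero the source — replace V1 by a short circuit (node 2 merges into node 0) — and find the resistance seen between A (node 1) and B (node 0).
Reduce the network between node 1 (A) and node 0 (B) by series/parallel combination:
  Rp1 = R1 ‖ R2 (parallel, both between nodes 0 and 1) = 1/(1/10 + 1/150) = 9.375 Ω
R_th = 9.375 Ω

Final answer: V_th = 8.438 V, R_th = 9.375 Ω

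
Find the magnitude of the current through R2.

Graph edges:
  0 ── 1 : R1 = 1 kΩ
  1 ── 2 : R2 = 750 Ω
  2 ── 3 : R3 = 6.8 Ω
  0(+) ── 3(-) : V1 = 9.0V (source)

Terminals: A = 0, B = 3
Nodal analysis, taking node 3 as the 0 V reference.
Source V1 fixes V_0 = 9 V.
KCL at each unknown node (sum of currents leaving = 0; resistances in Ω):
  Node 1: (V_1 - 9)/1000 + (V_1 - V_2)/750 = 0
  Node 2: (V_2 - V_1)/750 + (V_2 - 0)/6.8 = 0
Collecting terms (coefficients in siemens):
  0.002333·V_1 - 0.001333·V_2 = 0.009
  0.1484·V_2 - 0.001333·V_1 = 0
Determinant D = (0.002333)(0.1484) - (-0.001333)(-0.001333) = 0.0003445
V_1 = [(0.009)(0.1484) - (-0.001333)(0)]/D = 3.877 V
V_2 = [(0.002333)(0) - (0.009)(-0.001333)]/D = 0.03484 V
I_R2 = (V_1 - V_2)/R2 = (3.877 - 0.03484)/750 = 0.005123 A
|I_R2| = 0.005123 A

Final answer: |I_R2| = 0.005123 A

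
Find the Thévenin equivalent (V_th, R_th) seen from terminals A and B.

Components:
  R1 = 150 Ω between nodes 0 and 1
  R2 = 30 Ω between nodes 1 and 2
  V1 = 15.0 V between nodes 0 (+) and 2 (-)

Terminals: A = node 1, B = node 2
Step 1 — V_th is the open-circuit voltage V_A - V_B (nothing connected across the terminals).
Nodal analysis, taking node 2 as the 0 V reference.
Source V1 fixes V_0 = 15 V.
KCL at each unknown node (sum of currents leaving = 0; resistances in Ω):
  Node 1: (V_1 - 15)/150 + (V_1 - 0)/30 = 0
Collecting terms: 0.04 × V_1 = 0.1  =>  V_1 = 2.5 V
V_th = V_1 - V_2 = 2.5 - 0 = 2.5 V
Step 2 — R_th: zero the source — replace V1 by a short circuit (node 2 merges into node 0) — and find the resistance seen between A (node 1) and B (node 0).
Reduce the network between node 1 (A) and node 0 (B) by series/parallel combination:
  Rp1 = R1 ‖ R2 (parallel, both between nodes 0 and 1) = 1/(1/150 + 1/30) = 25 Ω
R_th = 25 Ω

Final answer: V_th = 2.5 V, R_th = 25 Ω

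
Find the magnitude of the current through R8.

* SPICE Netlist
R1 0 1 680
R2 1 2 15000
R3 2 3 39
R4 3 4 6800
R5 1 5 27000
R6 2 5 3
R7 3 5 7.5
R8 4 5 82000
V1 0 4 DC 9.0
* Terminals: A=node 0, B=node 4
Nodal analysis, taking node 4 as the 0 V reference.
Source V1 fixes V_0 = 9 V.
KCL at each unknown node (sum of currents leaving = 0; resistances in Ω):
  Node 1: (V_1 - 9)/680 + (V_1 - V_2)/15000 + (V_1 - V_5)/27000 = 0
  Node 2: (V_2 - V_1)/15000 + (V_2 - V_3)/39 + (V_2 - V_5)/3 = 0
  Node 3: (V_3 - V_2)/39 + (V_3 - 0)/6800 + (V_3 - V_5)/7.5 = 0
  Node 5: (V_5 - V_1)/27000 + (V_5 - V_2)/3 + (V_5 - V_3)/7.5 + (V_5 - 0)/82000 = 0
Collecting terms (coefficients in siemens):
  0.001574·V_1 - 0.00006667·V_2 - 0.00003704·V_5 = 0.01324
  0.359·V_2 - 0.00006667·V_1 - 0.02564·V_3 - 0.3333·V_5 = 0
  0.1591·V_3 - 0.02564·V_2 - 0.1333·V_5 = 0
  0.4667·V_5 - 0.00003704·V_1 - 0.3333·V_2 - 0.1333·V_3 = 0
Solving these 4 simultaneous equations (Gaussian elimination) gives:
  V_1 = 8.632 V, V_2 = 3.406 V, V_3 = 3.403 V, V_5 = 3.406 V
I_R8 = (V_4 - V_5)/R8 = (0 - 3.406)/82000 = -0.00004153 A
|I_R8| = 0.00004153 A

Final answer: |I_R8| = 4.153e-05 A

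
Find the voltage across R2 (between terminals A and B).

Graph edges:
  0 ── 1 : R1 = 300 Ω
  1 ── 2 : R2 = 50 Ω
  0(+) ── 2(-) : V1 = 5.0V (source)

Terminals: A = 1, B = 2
R1 and R2 are in series across V1 (node 0 → node 1 → node 2), and the output A–B is taken across R2, so this is a voltage divider.
Series current: I = V1/(R1 + R2) = 5/(300 + 50) = 5/350 = 0.01429 A
V_R2 = I × R2 = V1 × R2/(R1 + R2) = 5 × 50/350 = 0.7143 V

Final answer: 0.7143 V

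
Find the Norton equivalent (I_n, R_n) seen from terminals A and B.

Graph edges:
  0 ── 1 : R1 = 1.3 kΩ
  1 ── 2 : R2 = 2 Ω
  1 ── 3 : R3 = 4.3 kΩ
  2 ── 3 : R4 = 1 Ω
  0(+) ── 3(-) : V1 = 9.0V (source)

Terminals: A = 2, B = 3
Find the Thévenin equivalent first; then I_n = V_th/R_th and R_n = R_th.
Step 1 — V_th is the open-circuit voltage V_A - V_B (nothing connected across the terminals).
Nodal analysis, taking node 3 as the 0 V reference.
Source V1 fixes V_0 = 9 V.
KCL at each unknown node (sum of currents leaving = 0; resistances in Ω):
  Node 1: (V_1 - 9)/1300 + (V_1 - V_2)/2 + (V_1 - 0)/4300 = 0
  Node 2: (V_2 - V_1)/2 + (V_2 - 0)/1 = 0
Collecting terms (coefficients in siemens):
  0.501·V_1 - 0.5·V_2 = 0.006923
  1.5·V_2 - 0.5·V_1 = 0
Determinant D = (0.501)(1.5) - (-0.5)(-0.5) = 0.5015
V_1 = [(0.006923)(1.5) - (-0.5)(0)]/D = 0.02071 V
V_2 = [(0.501)(0) - (0.006923)(-0.5)]/D = 0.006902 V
V_th = V_2 - V_3 = 0.006902 - 0 = 0.006902 V
Step 2 — R_th: zero the source — replace V1 by a short circuit (node 3 merges into node 0) — and find the resistance seen between A (node 2) and B (node 0).
Reduce the network between node 2 (A) and node 0 (B) by series/parallel combination:
  Rp1 = R1 ‖ R3 (parallel, both between nodes 0 and 1) = 1/(1/1300 + 1/4300) = 998.2 Ω
  Rs1 = R2 + Rp1 (series, joined only at node 1) = 2 + 998.2 = 1000 Ω
  Rp2 = R4 ‖ Rs1 (parallel, both between nodes 0 and 2) = 1/(1/1 + 1/1000) = 0.999 Ω
R_th = 0.999 Ω
I_n = V_th/R_th = 0.006902/0.999 = 0.006909 A, and R_n = R_th = 0.999 Ω

Final answer: I_n = 0.006909 A, R_n = 0.999 Ω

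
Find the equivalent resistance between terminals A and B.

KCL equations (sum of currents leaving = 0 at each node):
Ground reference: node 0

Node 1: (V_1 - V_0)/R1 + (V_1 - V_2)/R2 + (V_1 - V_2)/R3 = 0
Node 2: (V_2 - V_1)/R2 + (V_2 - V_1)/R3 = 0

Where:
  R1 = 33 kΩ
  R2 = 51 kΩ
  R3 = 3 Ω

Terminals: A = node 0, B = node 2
Reduce the network between node 0 (A) and node 2 (B) by series/parallel combination:
  Rp1 = R2 ‖ R3 (parallel, both between nodes 1 and 2) = 1/(1/51000 + 1/3) = 3 Ω
  Rs1 = R1 + Rp1 (series, joined only at node 1) = 33000 + 3 = 33000 Ω
R_eq = 33 kΩ

Final answer: 33 kΩ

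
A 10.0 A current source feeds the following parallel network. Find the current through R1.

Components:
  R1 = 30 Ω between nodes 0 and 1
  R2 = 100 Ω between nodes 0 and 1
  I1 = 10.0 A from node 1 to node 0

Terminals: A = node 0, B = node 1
All resistors sit directly between nodes 0 and 1, so they are in parallel and share one voltage V; the full source current 10 A splits among them.
1/R_par = 1/30 + 1/100 = 0.04333 S  =>  R_par = 23.08 Ω
V = I × R_par = 10 × 23.08 = 230.8 V
I_R1 = V/R1 = 230.8/30 = 7.692 A

Final answer: 7.692 A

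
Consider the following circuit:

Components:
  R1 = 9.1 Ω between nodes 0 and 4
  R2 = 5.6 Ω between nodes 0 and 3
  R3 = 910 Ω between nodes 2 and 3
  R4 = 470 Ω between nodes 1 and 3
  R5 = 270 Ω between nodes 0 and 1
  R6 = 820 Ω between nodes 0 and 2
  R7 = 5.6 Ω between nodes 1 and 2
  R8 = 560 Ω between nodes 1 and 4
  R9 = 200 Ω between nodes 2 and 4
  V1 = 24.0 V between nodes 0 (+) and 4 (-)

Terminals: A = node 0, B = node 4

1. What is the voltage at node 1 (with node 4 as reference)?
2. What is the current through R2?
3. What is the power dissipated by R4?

Nodal analysis, taking node 4 as the 0 V reference.
Source V1 fixes V_0 = 24 V.
KCL at each unknown node (sum of currents leaving = 0; resistances in Ω):
  Node 1: (V_1 - V_3)/470 + (V_1 - 24)/270 + (V_1 - V_2)/5.6 + (V_1 - 0)/560 = 0
  Node 2: (V_2 - V_3)/910 + (V_2 - 24)/820 + (V_2 - V_1)/5.6 + (V_2 - 0)/200 = 0
  Node 3: (V_3 - 24)/5.6 + (V_3 - V_2)/910 + (V_3 - V_1)/470 = 0
Collecting terms (coefficients in siemens):
  0.1862·V_1 - 0.1786·V_2 - 0.002128·V_3 = 0.08889
  0.1859·V_2 - 0.1786·V_1 - 0.001099·V_3 = 0.02927
  0.1818·V_3 - 0.002128·V_1 - 0.001099·V_2 = 4.286
Solving these 3 simultaneous equations (Gaussian elimination) gives:
  V_1 = 13.16 V, V_2 = 12.94 V, V_3 = 23.81 V
Part 1:
  Read off the nodal solution: V_1 = 13.16 V
Part 2:
  I_R2 = (V_0 - V_3)/R2 = (24 - 23.81)/5.6 = 0.03459 A
  Magnitude: I_R2 = 0.03459 A
Part 3:
  I_R4 = (V_1 - V_3)/R4 = (13.16 - 23.81)/470 = -0.02265 A
  P_R4 = I_R4² × R4 = (-0.02265)² × 470 = 0.2411 W

Final answers:
1. V_1 = 13.16 V
2. I_R2 = 0.03459 A
3. P_R4 = 0.2411 W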